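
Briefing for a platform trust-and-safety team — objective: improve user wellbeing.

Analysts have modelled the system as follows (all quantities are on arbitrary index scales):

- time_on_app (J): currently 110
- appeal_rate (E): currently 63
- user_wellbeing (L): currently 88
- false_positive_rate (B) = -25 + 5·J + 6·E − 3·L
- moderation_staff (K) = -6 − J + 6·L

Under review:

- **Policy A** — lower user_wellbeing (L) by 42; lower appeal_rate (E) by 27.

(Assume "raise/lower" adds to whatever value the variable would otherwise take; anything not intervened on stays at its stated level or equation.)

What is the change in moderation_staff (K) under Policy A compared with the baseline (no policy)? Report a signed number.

Baseline:
  J = 110
  L = 88
  K = -6 − 110 + 6·88 = 412
Policy A (L − 42, E − 27):
  J = 110
  L = 88 − 42 = 46
  K = -6 − 110 + 6·46 = 160
Change in K: 160 − 412 = -252

-252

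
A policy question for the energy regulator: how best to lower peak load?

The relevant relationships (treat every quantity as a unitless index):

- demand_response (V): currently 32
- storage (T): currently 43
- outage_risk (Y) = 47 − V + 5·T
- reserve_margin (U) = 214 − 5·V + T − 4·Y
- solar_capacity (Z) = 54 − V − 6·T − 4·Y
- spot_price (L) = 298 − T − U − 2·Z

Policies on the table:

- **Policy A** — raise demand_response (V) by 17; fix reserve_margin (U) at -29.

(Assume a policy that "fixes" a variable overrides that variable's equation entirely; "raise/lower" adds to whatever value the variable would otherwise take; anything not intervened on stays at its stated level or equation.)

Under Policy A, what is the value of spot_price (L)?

Policy A (V + 17, U := -29):
  V = 32 + 17 = 49
  T = 43
  Y = 47 − 49 + 5·43 = 213
  U = -29
  Z = 54 − 49 − 6·43 − 4·213 = -1105
  L = 298 − 43 − (-29) − 2·(-1105) = 2494

2494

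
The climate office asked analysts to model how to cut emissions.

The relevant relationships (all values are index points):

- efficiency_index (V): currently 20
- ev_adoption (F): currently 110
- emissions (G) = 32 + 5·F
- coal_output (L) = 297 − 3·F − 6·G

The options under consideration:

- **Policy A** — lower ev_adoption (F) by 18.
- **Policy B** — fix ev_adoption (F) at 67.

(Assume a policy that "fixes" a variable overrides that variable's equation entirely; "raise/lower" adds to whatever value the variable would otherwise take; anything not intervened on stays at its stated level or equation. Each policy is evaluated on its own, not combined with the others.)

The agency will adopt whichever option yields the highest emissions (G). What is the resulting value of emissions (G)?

Policy A (F − 18):
  F = 110 − 18 = 92
  G = 32 + 5·92 = 492
Policy B (F := 67):
  F = 67
  G = 32 + 5·67 = 367
Comparing — Policy A: G=492, Policy B: G=367. Highest is 492 (Policy A).

492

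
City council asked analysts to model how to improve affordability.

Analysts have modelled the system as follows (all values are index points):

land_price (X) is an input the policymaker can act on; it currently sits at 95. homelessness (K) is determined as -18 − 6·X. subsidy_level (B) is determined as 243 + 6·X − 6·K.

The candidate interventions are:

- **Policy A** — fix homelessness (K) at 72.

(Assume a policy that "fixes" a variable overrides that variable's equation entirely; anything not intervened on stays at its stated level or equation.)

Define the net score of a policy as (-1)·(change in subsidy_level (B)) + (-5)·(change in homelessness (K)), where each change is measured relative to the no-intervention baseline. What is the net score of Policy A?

660

Baseline:
  X = 95
  K = -18 − 6·95 = -588
  B = 243 + 6·95 − 6·(-588) = 4341
Policy A (K := 72):
  X = 95
  K = 72
  B = 243 + 6·95 − 6·72 = 381
ΔB = 381 − 4341 = -3960; ΔK = 72 − (-588) = 660
Score = (-1)·(-3960) + (-5)·660 = 660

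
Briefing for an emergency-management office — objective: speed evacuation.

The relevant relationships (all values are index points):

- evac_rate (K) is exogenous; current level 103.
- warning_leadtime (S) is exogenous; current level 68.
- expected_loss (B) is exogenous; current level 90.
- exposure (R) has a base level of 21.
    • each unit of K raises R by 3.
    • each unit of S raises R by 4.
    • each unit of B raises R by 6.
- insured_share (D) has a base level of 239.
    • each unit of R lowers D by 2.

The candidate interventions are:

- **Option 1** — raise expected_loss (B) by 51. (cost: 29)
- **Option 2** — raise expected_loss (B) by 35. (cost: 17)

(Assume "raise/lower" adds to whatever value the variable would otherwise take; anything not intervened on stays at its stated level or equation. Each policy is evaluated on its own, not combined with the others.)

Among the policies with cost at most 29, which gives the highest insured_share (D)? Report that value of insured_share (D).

Option 1 (B + 51):
  K = 103
  S = 68
  B = 90 + 51 = 141
  R = 21 + 3·103 + 4·68 + 6·141 = 1448
  D = 239 − 2·1448 = -2657
Option 2 (B + 35):
  K = 103
  S = 68
  B = 90 + 35 = 125
  R = 21 + 3·103 + 4·68 + 6·125 = 1352
  D = 239 − 2·1352 = -2465
Comparing — Option 1: D=-2657, Option 2: D=-2465. Highest is -2465 (Option 2).

-2465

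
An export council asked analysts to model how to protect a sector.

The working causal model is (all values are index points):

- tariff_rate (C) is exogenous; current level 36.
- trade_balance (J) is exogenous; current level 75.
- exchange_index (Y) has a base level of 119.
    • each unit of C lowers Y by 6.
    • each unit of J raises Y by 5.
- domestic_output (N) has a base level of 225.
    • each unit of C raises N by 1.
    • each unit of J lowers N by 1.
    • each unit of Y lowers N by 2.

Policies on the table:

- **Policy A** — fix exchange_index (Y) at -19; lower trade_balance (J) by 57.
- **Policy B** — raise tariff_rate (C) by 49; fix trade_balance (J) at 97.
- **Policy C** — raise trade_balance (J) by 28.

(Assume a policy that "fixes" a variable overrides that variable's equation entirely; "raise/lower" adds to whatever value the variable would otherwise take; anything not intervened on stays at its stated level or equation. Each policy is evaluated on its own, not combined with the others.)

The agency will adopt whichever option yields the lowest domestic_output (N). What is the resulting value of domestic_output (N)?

Policy A (Y := -19, J − 57):
  C = 36
  J = 75 − 57 = 18
  Y = -19
  N = 225 + 36 − 18 − 2·(-19) = 281
Policy B (C + 49, J := 97):
  C = 36 + 49 = 85
  J = 97
  Y = 119 − 6·85 + 5·97 = 94
  N = 225 + 85 − 97 − 2·94 = 25
Policy C (J + 28):
  C = 36
  J = 75 + 28 = 103
  Y = 119 − 6·36 + 5·103 = 418
  N = 225 + 36 − 103 − 2·418 = -678
Comparing — Policy A: N=281, Policy B: N=25, Policy C: N=-678. Lowest is -678 (Policy C).

-678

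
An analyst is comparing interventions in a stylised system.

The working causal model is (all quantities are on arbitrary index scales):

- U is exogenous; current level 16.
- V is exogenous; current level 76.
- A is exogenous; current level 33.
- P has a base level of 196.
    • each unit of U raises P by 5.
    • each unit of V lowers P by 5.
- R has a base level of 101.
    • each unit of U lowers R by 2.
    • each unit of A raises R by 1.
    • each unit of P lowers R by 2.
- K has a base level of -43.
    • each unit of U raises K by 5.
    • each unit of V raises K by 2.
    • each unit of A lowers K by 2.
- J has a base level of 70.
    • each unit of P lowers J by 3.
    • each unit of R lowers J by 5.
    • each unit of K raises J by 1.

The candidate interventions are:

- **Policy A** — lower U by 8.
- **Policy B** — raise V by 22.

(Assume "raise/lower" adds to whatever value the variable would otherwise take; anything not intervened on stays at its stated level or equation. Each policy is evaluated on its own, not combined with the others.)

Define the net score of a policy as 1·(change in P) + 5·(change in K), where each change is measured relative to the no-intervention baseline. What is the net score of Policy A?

-240

Baseline:
  U = 16
  V = 76
  A = 33
  P = 196 + 5·16 − 5·76 = -104
  K = -43 + 5·16 + 2·76 − 2·33 = 123
Policy A (U − 8):
  U = 16 − 8 = 8
  V = 76
  A = 33
  P = 196 + 5·8 − 5·76 = -144
  K = -43 + 5·8 + 2·76 − 2·33 = 83
ΔP = -144 − (-104) = -40; ΔK = 83 − 123 = -40
Score = 1·(-40) + 5·(-40) = -240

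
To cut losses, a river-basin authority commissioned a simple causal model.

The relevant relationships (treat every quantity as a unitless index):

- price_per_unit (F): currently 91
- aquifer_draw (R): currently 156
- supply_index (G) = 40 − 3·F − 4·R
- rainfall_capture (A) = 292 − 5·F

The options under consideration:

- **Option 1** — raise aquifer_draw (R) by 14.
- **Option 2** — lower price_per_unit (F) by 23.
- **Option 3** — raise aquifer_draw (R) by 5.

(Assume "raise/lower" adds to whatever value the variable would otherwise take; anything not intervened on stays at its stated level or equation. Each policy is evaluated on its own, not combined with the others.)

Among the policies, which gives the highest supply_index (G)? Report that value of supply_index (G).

Option 1 (R + 14):
  F = 91
  R = 156 + 14 = 170
  G = 40 − 3·91 − 4·170 = -913
Option 2 (F − 23):
  F = 91 − 23 = 68
  R = 156
  G = 40 − 3·68 − 4·156 = -788
Option 3 (R + 5):
  F = 91
  R = 156 + 5 = 161
  G = 40 − 3·91 − 4·161 = -877
Comparing — Option 1: G=-913, Option 2: G=-788, Option 3: G=-877. Highest is -788 (Option 2).

-788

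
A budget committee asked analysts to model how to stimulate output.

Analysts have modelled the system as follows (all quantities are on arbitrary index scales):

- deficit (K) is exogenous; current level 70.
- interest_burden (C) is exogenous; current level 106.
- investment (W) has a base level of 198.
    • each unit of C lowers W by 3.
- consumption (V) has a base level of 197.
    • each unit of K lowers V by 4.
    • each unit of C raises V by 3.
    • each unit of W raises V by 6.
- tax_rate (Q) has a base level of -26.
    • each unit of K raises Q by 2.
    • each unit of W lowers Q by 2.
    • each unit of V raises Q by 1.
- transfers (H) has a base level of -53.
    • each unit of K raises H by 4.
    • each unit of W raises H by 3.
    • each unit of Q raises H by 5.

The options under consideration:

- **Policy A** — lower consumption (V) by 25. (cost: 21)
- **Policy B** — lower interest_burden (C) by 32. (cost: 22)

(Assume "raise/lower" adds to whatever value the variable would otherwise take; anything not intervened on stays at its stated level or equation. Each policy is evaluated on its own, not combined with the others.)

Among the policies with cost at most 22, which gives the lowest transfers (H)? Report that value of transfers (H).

Policy A (V − 25):
  K = 70
  C = 106
  W = 198 − 3·106 = -120
  V = 197 − 4·70 + 3·106 + 6·(-120) (−25 from intervention) = -510
  Q = -26 + 2·70 − 2·(-120) + (-510) = -156
  H = -53 + 4·70 + 3·(-120) + 5·(-156) = -913
Policy B (C − 32):
  K = 70
  C = 106 − 32 = 74
  W = 198 − 3·74 = -24
  V = 197 − 4·70 + 3·74 + 6·(-24) = -5
  Q = -26 + 2·70 − 2·(-24) + (-5) = 157
  H = -53 + 4·70 + 3·(-24) + 5·157 = 940
Comparing — Policy A: H=-913, Policy B: H=940. Lowest is -913 (Policy A).

-913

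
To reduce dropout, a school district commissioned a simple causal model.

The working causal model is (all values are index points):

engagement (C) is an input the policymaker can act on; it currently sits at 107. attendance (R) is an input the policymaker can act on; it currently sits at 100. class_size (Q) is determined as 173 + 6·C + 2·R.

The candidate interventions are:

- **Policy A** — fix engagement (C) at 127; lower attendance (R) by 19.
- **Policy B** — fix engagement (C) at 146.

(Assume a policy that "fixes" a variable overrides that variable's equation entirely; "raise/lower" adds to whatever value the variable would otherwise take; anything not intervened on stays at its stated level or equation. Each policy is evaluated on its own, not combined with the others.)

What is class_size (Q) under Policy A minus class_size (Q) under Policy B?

Policy A (C := 127, R − 19):
  C = 127
  R = 100 − 19 = 81
  Q = 173 + 6·127 + 2·81 = 1097
Policy B (C := 146):
  C = 146
  R = 100
  Q = 173 + 6·146 + 2·100 = 1249
Q: 1097 − 1249 = -152

-152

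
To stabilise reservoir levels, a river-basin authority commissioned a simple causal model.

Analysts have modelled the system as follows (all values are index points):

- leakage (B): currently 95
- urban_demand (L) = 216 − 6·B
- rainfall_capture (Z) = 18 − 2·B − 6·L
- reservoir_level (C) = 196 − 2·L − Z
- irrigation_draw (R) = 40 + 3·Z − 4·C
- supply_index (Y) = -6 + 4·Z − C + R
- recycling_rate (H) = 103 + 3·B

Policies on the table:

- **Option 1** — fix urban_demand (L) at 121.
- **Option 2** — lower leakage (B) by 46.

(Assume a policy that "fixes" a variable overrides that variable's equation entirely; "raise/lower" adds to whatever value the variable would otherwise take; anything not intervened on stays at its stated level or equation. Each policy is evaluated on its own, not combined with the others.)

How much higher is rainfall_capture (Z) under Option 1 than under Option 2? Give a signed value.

-1286

Option 1 (L := 121):
  B = 95
  L = 121
  Z = 18 − 2·95 − 6·121 = -898
Option 2 (B − 46):
  B = 95 − 46 = 49
  L = 216 − 6·49 = -78
  Z = 18 − 2·49 − 6·(-78) = 388
Z: -898 − 388 = -1286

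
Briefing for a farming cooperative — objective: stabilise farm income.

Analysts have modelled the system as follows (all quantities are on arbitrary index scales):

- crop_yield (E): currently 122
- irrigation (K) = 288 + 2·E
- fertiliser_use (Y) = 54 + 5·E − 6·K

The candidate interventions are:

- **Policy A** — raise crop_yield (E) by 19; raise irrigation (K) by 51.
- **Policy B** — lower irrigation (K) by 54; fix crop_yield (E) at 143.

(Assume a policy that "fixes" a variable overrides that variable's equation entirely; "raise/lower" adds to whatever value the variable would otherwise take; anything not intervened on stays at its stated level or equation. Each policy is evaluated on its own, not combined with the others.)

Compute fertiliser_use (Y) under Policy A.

-2967

Policy A (E + 19, K + 51):
  E = 122 + 19 = 141
  K = 288 + 2·141 (+51 from intervention) = 621
  Y = 54 + 5·141 − 6·621 = -2967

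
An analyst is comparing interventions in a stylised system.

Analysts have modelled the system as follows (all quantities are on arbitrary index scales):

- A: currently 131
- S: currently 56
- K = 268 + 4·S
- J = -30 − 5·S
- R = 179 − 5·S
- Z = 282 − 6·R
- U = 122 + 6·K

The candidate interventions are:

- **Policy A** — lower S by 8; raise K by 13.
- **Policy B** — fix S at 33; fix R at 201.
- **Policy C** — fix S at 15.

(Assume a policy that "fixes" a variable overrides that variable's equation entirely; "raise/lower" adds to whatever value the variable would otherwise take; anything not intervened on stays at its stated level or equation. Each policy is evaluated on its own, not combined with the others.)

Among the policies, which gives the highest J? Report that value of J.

Policy A (S − 8, K + 13):
  S = 56 − 8 = 48
  J = -30 − 5·48 = -270
Policy B (S := 33, R := 201):
  S = 33
  J = -30 − 5·33 = -195
Policy C (S := 15):
  S = 15
  J = -30 − 5·15 = -105
Comparing — Policy A: J=-270, Policy B: J=-195, Policy C: J=-105. Highest is -105 (Policy C).

-105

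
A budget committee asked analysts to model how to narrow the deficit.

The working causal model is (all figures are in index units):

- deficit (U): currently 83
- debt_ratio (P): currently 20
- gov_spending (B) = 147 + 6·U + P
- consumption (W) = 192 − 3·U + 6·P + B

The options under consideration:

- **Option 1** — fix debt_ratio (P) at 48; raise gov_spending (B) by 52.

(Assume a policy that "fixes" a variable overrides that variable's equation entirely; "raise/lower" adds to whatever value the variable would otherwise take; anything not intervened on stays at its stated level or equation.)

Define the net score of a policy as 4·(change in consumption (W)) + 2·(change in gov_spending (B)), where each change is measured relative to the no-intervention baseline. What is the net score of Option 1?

Baseline:
  U = 83
  P = 20
  B = 147 + 6·83 + 20 = 665
  W = 192 − 3·83 + 6·20 + 665 = 728
Option 1 (P := 48, B + 52):
  U = 83
  P = 48
  B = 147 + 6·83 + 48 (+52 from intervention) = 745
  W = 192 − 3·83 + 6·48 + 745 = 976
ΔW = 976 − 728 = 248; ΔB = 745 − 665 = 80
Score = 4·248 + 2·80 = 1152

1152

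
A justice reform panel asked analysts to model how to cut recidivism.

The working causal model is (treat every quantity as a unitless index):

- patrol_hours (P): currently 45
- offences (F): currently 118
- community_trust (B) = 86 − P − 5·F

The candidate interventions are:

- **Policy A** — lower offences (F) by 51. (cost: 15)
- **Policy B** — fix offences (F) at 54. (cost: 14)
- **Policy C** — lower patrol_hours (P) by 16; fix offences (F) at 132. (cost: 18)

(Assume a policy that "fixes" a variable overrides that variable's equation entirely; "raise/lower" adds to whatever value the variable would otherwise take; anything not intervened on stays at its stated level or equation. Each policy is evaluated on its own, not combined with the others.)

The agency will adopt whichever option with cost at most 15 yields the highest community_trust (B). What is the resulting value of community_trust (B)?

Policy A (F − 51):
  P = 45
  F = 118 − 51 = 67
  B = 86 − 45 − 5·67 = -294
Policy B (F := 54):
  P = 45
  F = 54
  B = 86 − 45 − 5·54 = -229
Comparing — Policy A: B=-294, Policy B: B=-229. Highest is -229 (Policy B).

-229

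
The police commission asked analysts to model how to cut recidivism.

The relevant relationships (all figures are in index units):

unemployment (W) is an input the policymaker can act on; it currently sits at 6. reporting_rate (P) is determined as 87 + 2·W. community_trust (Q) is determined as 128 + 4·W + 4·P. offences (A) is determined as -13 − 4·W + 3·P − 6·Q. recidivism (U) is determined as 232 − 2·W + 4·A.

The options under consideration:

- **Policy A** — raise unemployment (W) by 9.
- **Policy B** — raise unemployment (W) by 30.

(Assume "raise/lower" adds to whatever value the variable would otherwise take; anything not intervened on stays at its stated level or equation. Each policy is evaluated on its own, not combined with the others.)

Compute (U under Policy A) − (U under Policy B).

Policy A (W + 9):
  W = 6 + 9 = 15
  P = 87 + 2·15 = 117
  Q = 128 + 4·15 + 4·117 = 656
  A = -13 − 4·15 + 3·117 − 6·656 = -3658
  U = 232 − 2·15 + 4·(-3658) = -14430
Policy B (W + 30):
  W = 6 + 30 = 36
  P = 87 + 2·36 = 159
  Q = 128 + 4·36 + 4·159 = 908
  A = -13 − 4·36 + 3·159 − 6·908 = -5128
  U = 232 − 2·36 + 4·(-5128) = -20352
U: -14430 − (-20352) = 5922

5922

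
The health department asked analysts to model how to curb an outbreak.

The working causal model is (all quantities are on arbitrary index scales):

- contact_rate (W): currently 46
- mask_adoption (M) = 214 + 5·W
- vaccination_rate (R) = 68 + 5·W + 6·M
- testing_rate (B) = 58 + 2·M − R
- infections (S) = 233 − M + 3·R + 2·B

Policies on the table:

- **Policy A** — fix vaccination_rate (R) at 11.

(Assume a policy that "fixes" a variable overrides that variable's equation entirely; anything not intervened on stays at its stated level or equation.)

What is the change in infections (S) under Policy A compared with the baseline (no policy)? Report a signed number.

Baseline:
  W = 46
  M = 214 + 5·46 = 444
  R = 68 + 5·46 + 6·444 = 2962
  B = 58 + 2·444 − 2962 = -2016
  S = 233 − 444 + 3·2962 + 2·(-2016) = 4643
Policy A (R := 11):
  W = 46
  M = 214 + 5·46 = 444
  R = 11
  B = 58 + 2·444 − 11 = 935
  S = 233 − 444 + 3·11 + 2·935 = 1692
Change in S: 1692 − 4643 = -2951

-2951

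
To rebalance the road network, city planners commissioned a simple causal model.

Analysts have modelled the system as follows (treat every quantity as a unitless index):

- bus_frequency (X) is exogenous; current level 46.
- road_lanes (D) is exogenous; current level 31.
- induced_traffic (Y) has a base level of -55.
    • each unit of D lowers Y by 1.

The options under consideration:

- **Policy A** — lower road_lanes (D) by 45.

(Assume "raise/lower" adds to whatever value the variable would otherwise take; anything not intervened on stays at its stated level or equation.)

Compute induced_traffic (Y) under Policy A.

Policy A (D − 45):
  D = 31 − 45 = -14
  Y = -55 − (-14) = -41

-41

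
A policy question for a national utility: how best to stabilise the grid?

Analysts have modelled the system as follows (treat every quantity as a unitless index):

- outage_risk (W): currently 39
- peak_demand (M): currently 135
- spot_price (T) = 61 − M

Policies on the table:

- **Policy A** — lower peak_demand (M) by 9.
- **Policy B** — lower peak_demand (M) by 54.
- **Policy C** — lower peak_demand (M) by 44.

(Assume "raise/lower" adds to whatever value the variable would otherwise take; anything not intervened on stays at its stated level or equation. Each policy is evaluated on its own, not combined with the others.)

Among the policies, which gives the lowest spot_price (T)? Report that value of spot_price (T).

-65

Policy A (M − 9):
  M = 135 − 9 = 126
  T = 61 − 126 = -65
Policy B (M − 54):
  M = 135 − 54 = 81
  T = 61 − 81 = -20
Policy C (M − 44):
  M = 135 − 44 = 91
  T = 61 − 91 = -30
Comparing — Policy A: T=-65, Policy B: T=-20, Policy C: T=-30. Lowest is -65 (Policy A).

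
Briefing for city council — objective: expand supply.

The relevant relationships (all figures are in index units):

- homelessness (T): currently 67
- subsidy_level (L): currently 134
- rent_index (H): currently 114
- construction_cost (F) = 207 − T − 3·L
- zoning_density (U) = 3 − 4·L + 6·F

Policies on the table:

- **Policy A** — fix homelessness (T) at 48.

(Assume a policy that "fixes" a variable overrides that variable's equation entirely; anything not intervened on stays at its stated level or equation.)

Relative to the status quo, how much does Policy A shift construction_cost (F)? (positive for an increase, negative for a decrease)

Baseline:
  T = 67
  L = 134
  F = 207 − 67 − 3·134 = -262
Policy A (T := 48):
  T = 48
  L = 134
  F = 207 − 48 − 3·134 = -243
Change in F: -243 − (-262) = 19

19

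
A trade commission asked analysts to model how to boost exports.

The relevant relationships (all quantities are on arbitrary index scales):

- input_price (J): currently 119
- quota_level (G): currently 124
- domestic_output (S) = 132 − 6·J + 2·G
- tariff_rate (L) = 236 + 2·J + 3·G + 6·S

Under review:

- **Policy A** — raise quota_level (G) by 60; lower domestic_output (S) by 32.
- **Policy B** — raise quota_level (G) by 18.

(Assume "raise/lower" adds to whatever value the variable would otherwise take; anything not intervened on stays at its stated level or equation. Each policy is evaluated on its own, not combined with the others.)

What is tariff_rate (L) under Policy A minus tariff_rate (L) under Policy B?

Policy A (G + 60, S − 32):
  J = 119
  G = 124 + 60 = 184
  S = 132 − 6·119 + 2·184 (−32 from intervention) = -246
  L = 236 + 2·119 + 3·184 + 6·(-246) = -450
Policy B (G + 18):
  J = 119
  G = 124 + 18 = 142
  S = 132 − 6·119 + 2·142 = -298
  L = 236 + 2·119 + 3·142 + 6·(-298) = -888
L: -450 − (-888) = 438

438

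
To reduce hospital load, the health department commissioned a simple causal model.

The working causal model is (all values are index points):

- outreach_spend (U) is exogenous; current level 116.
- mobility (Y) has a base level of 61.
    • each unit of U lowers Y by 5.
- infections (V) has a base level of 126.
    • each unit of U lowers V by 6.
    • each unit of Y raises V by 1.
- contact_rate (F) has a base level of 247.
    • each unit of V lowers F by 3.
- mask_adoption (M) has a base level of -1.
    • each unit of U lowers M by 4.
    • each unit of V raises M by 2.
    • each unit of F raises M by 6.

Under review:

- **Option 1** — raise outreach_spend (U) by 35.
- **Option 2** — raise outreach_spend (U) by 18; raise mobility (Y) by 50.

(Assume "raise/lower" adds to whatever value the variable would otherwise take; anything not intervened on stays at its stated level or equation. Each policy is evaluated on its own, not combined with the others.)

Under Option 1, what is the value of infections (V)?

-1474

Option 1 (U + 35):
  U = 116 + 35 = 151
  Y = 61 − 5·151 = -694
  V = 126 − 6·151 + (-694) = -1474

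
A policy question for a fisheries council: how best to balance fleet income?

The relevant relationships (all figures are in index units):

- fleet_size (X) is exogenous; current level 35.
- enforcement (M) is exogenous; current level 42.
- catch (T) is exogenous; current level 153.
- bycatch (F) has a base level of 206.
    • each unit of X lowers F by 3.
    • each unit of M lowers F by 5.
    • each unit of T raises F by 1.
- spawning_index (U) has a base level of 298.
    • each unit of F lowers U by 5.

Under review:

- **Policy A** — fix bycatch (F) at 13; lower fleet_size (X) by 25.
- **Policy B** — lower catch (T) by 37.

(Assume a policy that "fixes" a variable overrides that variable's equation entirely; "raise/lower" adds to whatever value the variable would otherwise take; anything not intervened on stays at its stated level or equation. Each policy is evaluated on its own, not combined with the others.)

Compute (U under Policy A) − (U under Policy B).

-30

Policy A (F := 13, X − 25):
  X = 35 − 25 = 10
  M = 42
  T = 153
  F = 13
  U = 298 − 5·13 = 233
Policy B (T − 37):
  X = 35
  M = 42
  T = 153 − 37 = 116
  F = 206 − 3·35 − 5·42 + 116 = 7
  U = 298 − 5·7 = 263
U: 233 − 263 = -30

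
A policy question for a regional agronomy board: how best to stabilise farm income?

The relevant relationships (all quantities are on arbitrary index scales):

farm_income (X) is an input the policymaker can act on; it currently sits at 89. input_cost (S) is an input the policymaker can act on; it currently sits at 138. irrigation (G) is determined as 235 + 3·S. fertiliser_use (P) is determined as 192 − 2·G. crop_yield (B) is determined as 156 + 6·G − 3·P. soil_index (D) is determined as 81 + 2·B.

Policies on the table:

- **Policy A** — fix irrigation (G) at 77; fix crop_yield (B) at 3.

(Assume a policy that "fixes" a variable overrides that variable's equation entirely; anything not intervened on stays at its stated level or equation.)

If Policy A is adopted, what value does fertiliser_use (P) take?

Policy A (G := 77, B := 3):
  S = 138
  G = 77
  P = 192 − 2·77 = 38

38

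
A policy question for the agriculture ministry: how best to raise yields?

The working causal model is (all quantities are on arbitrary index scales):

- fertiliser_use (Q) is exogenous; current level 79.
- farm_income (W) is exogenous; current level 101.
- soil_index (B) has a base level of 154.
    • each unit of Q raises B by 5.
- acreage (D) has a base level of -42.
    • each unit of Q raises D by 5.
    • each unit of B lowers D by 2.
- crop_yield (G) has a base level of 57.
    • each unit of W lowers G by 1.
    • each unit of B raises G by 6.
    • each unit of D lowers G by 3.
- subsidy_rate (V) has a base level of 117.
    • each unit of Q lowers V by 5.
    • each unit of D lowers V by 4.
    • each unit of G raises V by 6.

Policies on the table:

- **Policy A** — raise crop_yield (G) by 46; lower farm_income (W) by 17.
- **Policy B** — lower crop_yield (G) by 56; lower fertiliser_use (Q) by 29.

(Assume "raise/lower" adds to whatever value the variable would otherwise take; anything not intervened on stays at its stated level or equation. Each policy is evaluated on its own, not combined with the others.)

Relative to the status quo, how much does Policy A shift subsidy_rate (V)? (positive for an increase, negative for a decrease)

378

Baseline:
  Q = 79
  W = 101
  B = 154 + 5·79 = 549
  D = -42 + 5·79 − 2·549 = -745
  G = 57 − 101 + 6·549 − 3·(-745) = 5485
  V = 117 − 5·79 − 4·(-745) + 6·5485 = 35612
Policy A (G + 46, W − 17):
  Q = 79
  W = 101 − 17 = 84
  B = 154 + 5·79 = 549
  D = -42 + 5·79 − 2·549 = -745
  G = 57 − 84 + 6·549 − 3·(-745) (+46 from intervention) = 5548
  V = 117 − 5·79 − 4·(-745) + 6·5548 = 35990
Change in V: 35990 − 35612 = 378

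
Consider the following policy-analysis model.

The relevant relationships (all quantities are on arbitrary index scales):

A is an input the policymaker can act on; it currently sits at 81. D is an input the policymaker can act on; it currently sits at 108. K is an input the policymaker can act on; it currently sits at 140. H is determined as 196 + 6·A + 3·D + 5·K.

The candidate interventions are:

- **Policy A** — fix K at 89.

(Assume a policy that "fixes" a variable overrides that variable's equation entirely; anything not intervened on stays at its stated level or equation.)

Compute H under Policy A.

1451

Policy A (K := 89):
  A = 81
  D = 108
  K = 89
  H = 196 + 6·81 + 3·108 + 5·89 = 1451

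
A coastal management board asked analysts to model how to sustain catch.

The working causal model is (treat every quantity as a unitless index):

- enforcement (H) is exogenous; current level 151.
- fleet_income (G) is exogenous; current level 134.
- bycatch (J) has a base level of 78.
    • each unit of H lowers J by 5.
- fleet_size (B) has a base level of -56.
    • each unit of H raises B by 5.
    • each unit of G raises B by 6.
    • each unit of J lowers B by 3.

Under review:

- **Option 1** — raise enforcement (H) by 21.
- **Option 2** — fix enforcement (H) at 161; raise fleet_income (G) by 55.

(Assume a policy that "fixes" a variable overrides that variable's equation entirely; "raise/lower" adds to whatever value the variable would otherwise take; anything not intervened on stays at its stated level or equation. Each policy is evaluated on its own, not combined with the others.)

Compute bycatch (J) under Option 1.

-782

Option 1 (H + 21):
  H = 151 + 21 = 172
  J = 78 − 5·172 = -782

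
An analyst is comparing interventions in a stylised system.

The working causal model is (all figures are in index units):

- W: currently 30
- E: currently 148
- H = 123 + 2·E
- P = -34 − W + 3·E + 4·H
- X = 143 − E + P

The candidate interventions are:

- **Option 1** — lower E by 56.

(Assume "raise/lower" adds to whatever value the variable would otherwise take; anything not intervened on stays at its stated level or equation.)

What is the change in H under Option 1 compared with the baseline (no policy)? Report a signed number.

Baseline:
  E = 148
  H = 123 + 2·148 = 419
Option 1 (E − 56):
  E = 148 − 56 = 92
  H = 123 + 2·92 = 307
Change in H: 307 − 419 = -112

-112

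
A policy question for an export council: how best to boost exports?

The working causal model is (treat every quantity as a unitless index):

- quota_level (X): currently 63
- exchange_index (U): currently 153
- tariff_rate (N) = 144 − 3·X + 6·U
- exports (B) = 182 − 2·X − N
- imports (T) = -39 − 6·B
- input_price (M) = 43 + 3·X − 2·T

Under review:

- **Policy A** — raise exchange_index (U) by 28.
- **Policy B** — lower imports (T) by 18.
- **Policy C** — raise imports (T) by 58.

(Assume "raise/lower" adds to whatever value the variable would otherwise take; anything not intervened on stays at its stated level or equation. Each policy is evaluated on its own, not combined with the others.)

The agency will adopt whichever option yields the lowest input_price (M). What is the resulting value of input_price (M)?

-11510

Policy A (U + 28):
  X = 63
  U = 153 + 28 = 181
  N = 144 − 3·63 + 6·181 = 1041
  B = 182 − 2·63 − 1041 = -985
  T = -39 − 6·(-985) = 5871
  M = 43 + 3·63 − 2·5871 = -11510
Policy B (T − 18):
  X = 63
  U = 153
  N = 144 − 3·63 + 6·153 = 873
  B = 182 − 2·63 − 873 = -817
  T = -39 − 6·(-817) (−18 from intervention) = 4845
  M = 43 + 3·63 − 2·4845 = -9458
Policy C (T + 58):
  X = 63
  U = 153
  N = 144 − 3·63 + 6·153 = 873
  B = 182 − 2·63 − 873 = -817
  T = -39 − 6·(-817) (+58 from intervention) = 4921
  M = 43 + 3·63 − 2·4921 = -9610
Comparing — Policy A: M=-11510, Policy B: M=-9458, Policy C: M=-9610. Lowest is -11510 (Policy A).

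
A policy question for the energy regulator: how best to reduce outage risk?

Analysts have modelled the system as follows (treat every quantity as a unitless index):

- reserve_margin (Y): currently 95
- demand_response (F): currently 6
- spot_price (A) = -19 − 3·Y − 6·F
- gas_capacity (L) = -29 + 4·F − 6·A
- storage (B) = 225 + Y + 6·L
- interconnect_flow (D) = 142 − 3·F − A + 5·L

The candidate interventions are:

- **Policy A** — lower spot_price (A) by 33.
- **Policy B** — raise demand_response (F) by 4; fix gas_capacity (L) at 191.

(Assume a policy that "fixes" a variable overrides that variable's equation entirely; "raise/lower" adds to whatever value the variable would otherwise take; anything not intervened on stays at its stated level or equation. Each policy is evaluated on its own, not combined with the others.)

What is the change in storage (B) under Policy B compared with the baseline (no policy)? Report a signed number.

-11064

Baseline:
  Y = 95
  F = 6
  A = -19 − 3·95 − 6·6 = -340
  L = -29 + 4·6 − 6·(-340) = 2035
  B = 225 + 95 + 6·2035 = 12530
Policy B (F + 4, L := 191):
  Y = 95
  F = 6 + 4 = 10
  A = -19 − 3·95 − 6·10 = -364
  L = 191
  B = 225 + 95 + 6·191 = 1466
Change in B: 1466 − 12530 = -11064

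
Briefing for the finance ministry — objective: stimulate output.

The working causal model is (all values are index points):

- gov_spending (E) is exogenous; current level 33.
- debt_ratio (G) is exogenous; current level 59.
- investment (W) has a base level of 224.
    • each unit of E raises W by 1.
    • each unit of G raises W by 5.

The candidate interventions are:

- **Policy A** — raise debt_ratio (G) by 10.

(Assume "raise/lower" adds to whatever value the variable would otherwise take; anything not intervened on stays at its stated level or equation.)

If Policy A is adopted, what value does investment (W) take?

Policy A (G + 10):
  E = 33
  G = 59 + 10 = 69
  W = 224 + 33 + 5·69 = 602

602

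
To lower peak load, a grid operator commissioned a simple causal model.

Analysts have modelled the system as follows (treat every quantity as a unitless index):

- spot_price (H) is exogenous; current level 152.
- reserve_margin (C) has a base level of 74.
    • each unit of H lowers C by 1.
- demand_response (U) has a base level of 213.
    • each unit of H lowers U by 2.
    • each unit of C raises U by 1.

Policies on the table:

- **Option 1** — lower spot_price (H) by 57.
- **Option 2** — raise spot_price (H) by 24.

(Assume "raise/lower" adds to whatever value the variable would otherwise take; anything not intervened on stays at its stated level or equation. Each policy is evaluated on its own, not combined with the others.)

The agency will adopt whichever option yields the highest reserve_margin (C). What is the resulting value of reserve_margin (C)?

-21

Option 1 (H − 57):
  H = 152 − 57 = 95
  C = 74 − 95 = -21
Option 2 (H + 24):
  H = 152 + 24 = 176
  C = 74 − 176 = -102
Comparing — Option 1: C=-21, Option 2: C=-102. Highest is -21 (Option 1).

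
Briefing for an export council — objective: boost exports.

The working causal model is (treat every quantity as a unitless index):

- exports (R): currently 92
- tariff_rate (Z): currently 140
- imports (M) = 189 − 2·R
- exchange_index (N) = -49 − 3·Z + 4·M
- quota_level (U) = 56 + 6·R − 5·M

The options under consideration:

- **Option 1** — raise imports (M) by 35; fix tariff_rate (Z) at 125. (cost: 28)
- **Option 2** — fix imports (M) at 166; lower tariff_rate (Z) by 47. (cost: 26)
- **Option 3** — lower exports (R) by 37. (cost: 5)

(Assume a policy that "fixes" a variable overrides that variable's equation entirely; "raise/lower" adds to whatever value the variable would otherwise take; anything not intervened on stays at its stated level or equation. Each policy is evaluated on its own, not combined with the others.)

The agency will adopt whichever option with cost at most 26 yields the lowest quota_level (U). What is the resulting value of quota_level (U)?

Option 2 (M := 166, Z − 47):
  R = 92
  M = 166
  U = 56 + 6·92 − 5·166 = -222
Option 3 (R − 37):
  R = 92 − 37 = 55
  M = 189 − 2·55 = 79
  U = 56 + 6·55 − 5·79 = -9
Comparing — Option 2: U=-222, Option 3: U=-9. Lowest is -222 (Option 2).

-222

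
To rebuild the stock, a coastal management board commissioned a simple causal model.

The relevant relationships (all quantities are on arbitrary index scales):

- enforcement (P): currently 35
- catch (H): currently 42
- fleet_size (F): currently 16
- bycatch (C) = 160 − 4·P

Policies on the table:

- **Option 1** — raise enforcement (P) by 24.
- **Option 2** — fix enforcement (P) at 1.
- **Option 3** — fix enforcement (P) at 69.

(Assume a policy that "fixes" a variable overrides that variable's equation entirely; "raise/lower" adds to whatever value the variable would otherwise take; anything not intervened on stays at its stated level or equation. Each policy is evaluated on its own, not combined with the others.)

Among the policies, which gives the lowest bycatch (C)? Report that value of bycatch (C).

-116

Option 1 (P + 24):
  P = 35 + 24 = 59
  C = 160 − 4·59 = -76
Option 2 (P := 1):
  P = 1
  C = 160 − 4·1 = 156
Option 3 (P := 69):
  P = 69
  C = 160 − 4·69 = -116
Comparing — Option 1: C=-76, Option 2: C=156, Option 3: C=-116. Lowest is -116 (Option 3).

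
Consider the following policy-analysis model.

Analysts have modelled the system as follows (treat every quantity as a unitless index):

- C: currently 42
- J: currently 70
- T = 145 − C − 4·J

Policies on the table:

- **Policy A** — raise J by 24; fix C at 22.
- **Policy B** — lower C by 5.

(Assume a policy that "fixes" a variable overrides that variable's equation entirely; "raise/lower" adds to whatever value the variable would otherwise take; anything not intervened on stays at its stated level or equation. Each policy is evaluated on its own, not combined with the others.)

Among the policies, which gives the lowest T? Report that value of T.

-253

Policy A (J + 24, C := 22):
  C = 22
  J = 70 + 24 = 94
  T = 145 − 22 − 4·94 = -253
Policy B (C − 5):
  C = 42 − 5 = 37
  J = 70
  T = 145 − 37 − 4·70 = -172
Comparing — Policy A: T=-253, Policy B: T=-172. Lowest is -253 (Policy A).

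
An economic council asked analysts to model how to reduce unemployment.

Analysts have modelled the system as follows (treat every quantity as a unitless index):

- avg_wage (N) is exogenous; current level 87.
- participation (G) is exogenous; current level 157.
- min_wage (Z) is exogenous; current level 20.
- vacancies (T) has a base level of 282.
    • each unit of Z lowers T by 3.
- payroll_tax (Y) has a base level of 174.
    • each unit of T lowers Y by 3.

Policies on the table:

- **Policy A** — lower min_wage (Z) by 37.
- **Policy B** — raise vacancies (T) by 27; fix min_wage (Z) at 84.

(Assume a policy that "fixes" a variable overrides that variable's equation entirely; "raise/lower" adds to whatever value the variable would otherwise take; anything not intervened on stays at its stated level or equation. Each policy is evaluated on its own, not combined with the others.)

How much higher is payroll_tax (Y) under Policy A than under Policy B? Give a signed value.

-828

Policy A (Z − 37):
  Z = 20 − 37 = -17
  T = 282 − 3·(-17) = 333
  Y = 174 − 3·333 = -825
Policy B (T + 27, Z := 84):
  Z = 84
  T = 282 − 3·84 (+27 from intervention) = 57
  Y = 174 − 3·57 = 3
Y: -825 − 3 = -828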